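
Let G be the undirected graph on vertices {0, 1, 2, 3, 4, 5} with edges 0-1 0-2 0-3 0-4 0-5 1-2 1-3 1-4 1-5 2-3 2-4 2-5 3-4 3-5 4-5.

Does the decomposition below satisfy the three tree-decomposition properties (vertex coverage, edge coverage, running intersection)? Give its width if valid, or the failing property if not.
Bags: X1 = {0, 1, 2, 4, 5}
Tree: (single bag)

No — vertex 3 appears in no bag.

A tree decomposition must satisfy three properties: every vertex lies in some bag; for every edge, both endpoints lie together in some bag; and for every vertex, the bags containing it form a connected subtree. Here vertex 3 appears in no bag, so the decomposition is invalid.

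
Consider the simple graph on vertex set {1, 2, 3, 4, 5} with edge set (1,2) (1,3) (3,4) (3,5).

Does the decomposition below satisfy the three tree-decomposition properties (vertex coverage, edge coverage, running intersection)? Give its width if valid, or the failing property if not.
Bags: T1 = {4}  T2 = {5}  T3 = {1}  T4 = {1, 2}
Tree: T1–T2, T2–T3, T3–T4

A tree decomposition must satisfy three properties: every vertex lies in some bag; for every edge, both endpoints lie together in some bag; and for every vertex, the bags containing it form a connected subtree. Here vertex 3 appears in no bag, so the decomposition is invalid.

No — vertex 3 appears in no bag.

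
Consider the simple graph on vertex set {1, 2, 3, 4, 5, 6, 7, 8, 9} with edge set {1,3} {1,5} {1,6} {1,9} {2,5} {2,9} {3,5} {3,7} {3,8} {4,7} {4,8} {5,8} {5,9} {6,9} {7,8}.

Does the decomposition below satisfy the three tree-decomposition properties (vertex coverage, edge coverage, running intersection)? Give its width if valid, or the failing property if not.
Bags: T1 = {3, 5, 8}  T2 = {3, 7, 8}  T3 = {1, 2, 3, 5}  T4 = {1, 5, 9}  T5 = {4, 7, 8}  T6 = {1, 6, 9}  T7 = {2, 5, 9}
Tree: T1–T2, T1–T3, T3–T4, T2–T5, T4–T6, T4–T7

No — bags containing vertex 2 are not connected in the tree.

A tree decomposition must satisfy three properties: every vertex lies in some bag; for every edge, both endpoints lie together in some bag; and for every vertex, the bags containing it form a connected subtree. Here bags containing vertex 2 are not connected in the tree, so the decomposition is invalid.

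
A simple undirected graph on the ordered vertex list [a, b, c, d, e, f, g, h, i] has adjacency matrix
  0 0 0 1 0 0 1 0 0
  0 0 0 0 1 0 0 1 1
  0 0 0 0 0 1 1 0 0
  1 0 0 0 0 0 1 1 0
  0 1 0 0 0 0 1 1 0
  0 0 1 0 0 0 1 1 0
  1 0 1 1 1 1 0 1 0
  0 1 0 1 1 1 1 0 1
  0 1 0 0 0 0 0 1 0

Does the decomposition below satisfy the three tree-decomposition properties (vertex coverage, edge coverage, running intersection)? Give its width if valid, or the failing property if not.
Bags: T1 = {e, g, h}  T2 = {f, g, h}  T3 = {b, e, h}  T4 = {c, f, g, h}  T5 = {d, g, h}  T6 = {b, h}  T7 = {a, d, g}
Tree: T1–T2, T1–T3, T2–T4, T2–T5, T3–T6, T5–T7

No — vertex i appears in no bag.

A tree decomposition must satisfy three properties: every vertex lies in some bag; for every edge, both endpoints lie together in some bag; and for every vertex, the bags containing it form a connected subtree. Here vertex i appears in no bag, so the decomposition is invalid.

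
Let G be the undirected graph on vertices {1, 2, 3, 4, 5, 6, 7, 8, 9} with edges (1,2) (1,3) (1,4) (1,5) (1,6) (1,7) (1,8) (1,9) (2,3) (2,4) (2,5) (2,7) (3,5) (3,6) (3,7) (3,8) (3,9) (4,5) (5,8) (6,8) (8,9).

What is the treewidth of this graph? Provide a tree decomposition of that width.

Treewidth 3.
Bags: B1 = {1, 2, 3, 7}  B2 = {1, 2, 3, 5}  B3 = {1, 2, 4, 5}  B4 = {1, 3, 5, 8}  B5 = {1, 3, 8, 9}  B6 = {1, 3, 6, 8}
Tree: B1–B2, B2–B3, B2–B4, B4–B5, B5–B6

The largest bag has 4 vertices, giving width 3; this decomposition certifies tw(G) ≤ 3. For the lower bound, the 4 vertices {1, 3, 8, 9} are pairwise adjacent, and any tree decomposition puts a clique entirely inside one bag — forcing width ≥ 3. The upper and lower bounds meet at 3, so that is the treewidth.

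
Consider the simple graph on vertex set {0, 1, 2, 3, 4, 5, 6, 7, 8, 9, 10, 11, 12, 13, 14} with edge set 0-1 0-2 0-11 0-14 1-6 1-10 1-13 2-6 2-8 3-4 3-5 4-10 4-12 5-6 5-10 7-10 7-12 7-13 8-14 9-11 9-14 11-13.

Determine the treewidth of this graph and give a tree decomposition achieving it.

Every bag has size at most 4, so the width is 4 − 1 = 3 and tw(G) ≤ 3. For the lower bound: the 4 vertex sets {3,4,12}, {5}, {10}, {1,6,7,13} are disjoint, each induces a connected subgraph, and every pair is joined by at least one edge of G. Contracting each set to a single vertex therefore yields K_{4} as a minor, and since treewidth is minor-monotone, tw(G) ≥ tw(K_{4}) = 3. Hence tw(G) = 3 exactly.

Treewidth 3.
One such decomposition:
Bags: B1 = {3, 4, 5, 12}  B2 = {4, 5, 10, 12}  B3 = {5, 7, 10, 12}  B4 = {5, 6, 7, 10}  B5 = {1, 6, 7, 10}  B6 = {1, 6, 7, 13}  B7 = {1, 2, 6, 13}  B8 = {0, 1, 2, 13}  B9 = {0, 2, 11, 13}  B10 = {0, 2, 8, 11}  B11 = {0, 8, 11, 14}  B12 = {8, 9, 11, 14}
Tree: B1–B2, B2–B3, B3–B4, B4–B5, B5–B6, B6–B7, B7–B8, B8–B9, B9–B10, B10–B11, B11–B12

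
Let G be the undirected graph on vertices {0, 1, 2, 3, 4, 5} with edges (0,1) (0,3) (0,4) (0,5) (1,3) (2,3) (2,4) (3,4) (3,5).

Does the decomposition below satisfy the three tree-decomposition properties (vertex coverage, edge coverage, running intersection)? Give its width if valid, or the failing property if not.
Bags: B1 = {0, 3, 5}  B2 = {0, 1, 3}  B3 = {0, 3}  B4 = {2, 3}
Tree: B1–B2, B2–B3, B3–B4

A tree decomposition must satisfy three properties: every vertex lies in some bag; for every edge, both endpoints lie together in some bag; and for every vertex, the bags containing it form a connected subtree. Here vertex 4 appears in no bag, so the decomposition is invalid.

No — vertex 4 appears in no bag.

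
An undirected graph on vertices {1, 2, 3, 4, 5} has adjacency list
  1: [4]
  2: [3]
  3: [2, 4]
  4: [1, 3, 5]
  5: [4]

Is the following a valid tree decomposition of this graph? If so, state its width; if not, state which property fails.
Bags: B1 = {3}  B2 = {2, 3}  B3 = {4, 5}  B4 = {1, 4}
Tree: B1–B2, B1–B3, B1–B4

No — edge (4,3) lies in no bag.

A tree decomposition must satisfy three properties: every vertex lies in some bag; for every edge, both endpoints lie together in some bag; and for every vertex, the bags containing it form a connected subtree. Here edge (4,3) lies in no bag, so the decomposition is invalid.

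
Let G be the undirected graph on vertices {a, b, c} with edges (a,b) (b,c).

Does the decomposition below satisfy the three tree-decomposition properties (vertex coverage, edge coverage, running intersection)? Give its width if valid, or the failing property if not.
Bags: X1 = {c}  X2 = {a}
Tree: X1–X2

A tree decomposition must satisfy three properties: every vertex lies in some bag; for every edge, both endpoints lie together in some bag; and for every vertex, the bags containing it form a connected subtree. Here vertex b appears in no bag, so the decomposition is invalid.

No — vertex b appears in no bag.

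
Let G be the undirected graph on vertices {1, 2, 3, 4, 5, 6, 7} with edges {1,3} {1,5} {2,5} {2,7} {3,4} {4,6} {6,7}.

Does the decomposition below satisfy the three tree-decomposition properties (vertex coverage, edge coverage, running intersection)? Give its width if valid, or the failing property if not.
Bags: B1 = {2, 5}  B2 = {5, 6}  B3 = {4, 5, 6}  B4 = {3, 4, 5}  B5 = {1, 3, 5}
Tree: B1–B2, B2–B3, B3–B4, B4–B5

A tree decomposition must satisfy three properties: every vertex lies in some bag; for every edge, both endpoints lie together in some bag; and for every vertex, the bags containing it form a connected subtree. Here vertex 7 appears in no bag, so the decomposition is invalid.

No — vertex 7 appears in no bag.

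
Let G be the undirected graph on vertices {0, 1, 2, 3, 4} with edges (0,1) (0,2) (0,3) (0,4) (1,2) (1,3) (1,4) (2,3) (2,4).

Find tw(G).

3

A width-3 tree decomposition is:
Bags: B1 = {0, 1, 2, 3}  B2 = {0, 1, 2, 4}
Tree: B1–B2
Every bag has size at most 4, so the width is 4 − 1 = 3 and tw(G) ≤ 3. For the lower bound, the 4 vertices {0, 1, 2, 3} are pairwise adjacent, and any tree decomposition puts a clique entirely inside one bag — forcing width ≥ 3. Therefore the treewidth is 3.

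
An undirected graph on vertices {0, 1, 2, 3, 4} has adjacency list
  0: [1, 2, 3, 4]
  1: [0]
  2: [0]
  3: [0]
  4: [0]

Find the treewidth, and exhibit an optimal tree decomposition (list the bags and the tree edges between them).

Treewidth 1.
One optimal decomposition is:
Bags: B1 = {0, 1}  B2 = {0, 3}  B3 = {0, 4}  B4 = {0, 2}
Tree: B1–B2, B1–B3, B1–B4

Each bag holds 2 vertices, so the decomposition has width 1, which upper-bounds the treewidth. Since G has at least one edge (e.g. 0–1), it is not an edgeless graph, so tw(G) ≥ 1. Therefore the treewidth is 1.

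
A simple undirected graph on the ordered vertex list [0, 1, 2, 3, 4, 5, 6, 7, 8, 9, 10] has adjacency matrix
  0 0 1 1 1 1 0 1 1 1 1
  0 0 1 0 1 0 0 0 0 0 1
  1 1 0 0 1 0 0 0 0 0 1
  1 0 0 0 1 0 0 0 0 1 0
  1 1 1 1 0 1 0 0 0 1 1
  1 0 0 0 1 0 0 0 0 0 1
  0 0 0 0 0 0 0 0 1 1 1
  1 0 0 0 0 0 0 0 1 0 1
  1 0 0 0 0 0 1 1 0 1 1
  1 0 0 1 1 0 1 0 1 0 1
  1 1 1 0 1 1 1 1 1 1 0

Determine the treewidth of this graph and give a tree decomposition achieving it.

Every bag has size at most 4, so the width is 4 − 1 = 3 and tw(G) ≤ 3. On the other hand G contains the 4-clique {0, 8, 9, 10}. A clique must lie in a single bag of any decomposition, so no decomposition can have width below 3. The upper and lower bounds meet at 3, so that is the treewidth.

Treewidth 3.
One optimal decomposition is:
Bags: B1 = {0, 2, 4, 10}  B2 = {0, 4, 9, 10}  B3 = {1, 2, 4, 10}  B4 = {0, 8, 9, 10}  B5 = {0, 3, 4, 9}  B6 = {0, 4, 5, 10}  B7 = {6, 8, 9, 10}  B8 = {0, 7, 8, 10}
Tree: B1–B2, B1–B3, B2–B4, B2–B5, B1–B6, B4–B7, B4–B8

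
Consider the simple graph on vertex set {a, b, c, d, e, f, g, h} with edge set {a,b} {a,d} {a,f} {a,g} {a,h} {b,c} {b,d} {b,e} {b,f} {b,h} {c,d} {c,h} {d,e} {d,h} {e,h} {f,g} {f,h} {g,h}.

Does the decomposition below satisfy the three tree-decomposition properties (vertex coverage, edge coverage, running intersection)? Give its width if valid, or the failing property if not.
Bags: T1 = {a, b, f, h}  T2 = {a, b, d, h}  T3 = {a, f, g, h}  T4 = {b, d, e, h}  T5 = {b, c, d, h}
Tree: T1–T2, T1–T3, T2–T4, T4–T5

Vertex coverage: the bags together contain {a, b, c, d, e, f, g, h}, the full vertex set. Edge coverage: each edge of G has both endpoints in at least one bag. Running intersection: for every vertex, the bags containing it form a connected subtree. All three properties hold, so this is a valid tree decomposition of width max|bag| − 1 = 3, and hence tw(G) ≤ 3.

Yes; width 3.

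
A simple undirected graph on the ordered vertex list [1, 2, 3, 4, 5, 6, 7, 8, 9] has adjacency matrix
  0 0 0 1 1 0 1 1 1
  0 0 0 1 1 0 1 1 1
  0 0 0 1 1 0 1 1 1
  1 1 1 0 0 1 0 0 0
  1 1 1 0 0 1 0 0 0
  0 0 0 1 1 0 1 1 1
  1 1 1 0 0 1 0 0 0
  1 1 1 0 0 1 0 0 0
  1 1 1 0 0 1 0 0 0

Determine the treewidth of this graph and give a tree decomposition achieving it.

Treewidth 4.
One such decomposition:
Bags: B1 = {1, 2, 3, 5, 6}  B2 = {1, 2, 3, 6, 9}  B3 = {1, 2, 3, 6, 8}  B4 = {1, 2, 3, 4, 6}  B5 = {1, 2, 3, 6, 7}
Tree: B1–B2, B2–B3, B3–B4, B4–B5

Each bag holds 5 vertices, so the decomposition has width 4, which upper-bounds the treewidth. For the lower bound: the 5 vertex sets {3,5}, {2,9}, {6,8}, {1}, {4} are disjoint, each induces a connected subgraph, and every pair is joined by at least one edge of G. Contracting each set to a single vertex therefore yields K_{5} as a minor, and since treewidth is minor-monotone, tw(G) ≥ tw(K_{5}) = 4. Combining the bounds, tw(G) = 4.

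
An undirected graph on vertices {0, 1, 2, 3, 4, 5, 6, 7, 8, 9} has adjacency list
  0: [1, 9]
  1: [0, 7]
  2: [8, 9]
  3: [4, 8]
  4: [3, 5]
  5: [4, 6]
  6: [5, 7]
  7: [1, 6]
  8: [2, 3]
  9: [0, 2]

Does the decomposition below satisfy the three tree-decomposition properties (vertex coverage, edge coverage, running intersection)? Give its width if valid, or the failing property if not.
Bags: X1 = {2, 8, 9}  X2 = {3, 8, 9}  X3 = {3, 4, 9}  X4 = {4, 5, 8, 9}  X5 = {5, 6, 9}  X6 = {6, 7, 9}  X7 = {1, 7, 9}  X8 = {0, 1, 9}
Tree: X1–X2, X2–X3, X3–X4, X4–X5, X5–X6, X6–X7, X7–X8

No — bags containing vertex 8 are not connected in the tree.

A tree decomposition must satisfy three properties: every vertex lies in some bag; for every edge, both endpoints lie together in some bag; and for every vertex, the bags containing it form a connected subtree. Here bags containing vertex 8 are not connected in the tree, so the decomposition is invalid.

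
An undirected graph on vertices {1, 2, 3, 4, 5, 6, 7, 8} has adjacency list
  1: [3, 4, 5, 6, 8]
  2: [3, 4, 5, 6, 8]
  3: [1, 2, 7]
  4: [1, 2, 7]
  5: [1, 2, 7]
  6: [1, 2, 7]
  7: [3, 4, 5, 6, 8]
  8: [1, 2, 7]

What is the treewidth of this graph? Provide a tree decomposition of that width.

The largest bag has 4 vertices, giving width 3; this decomposition certifies tw(G) ≤ 3. For the lower bound: the 4 vertex sets {7,8}, {1,4}, {2}, {6} are disjoint, each induces a connected subgraph, and every pair is joined by at least one edge of G. Contracting each set to a single vertex therefore yields K_{4} as a minor, and since treewidth is minor-monotone, tw(G) ≥ tw(K_{4}) = 3. Therefore the treewidth is 3.

Treewidth 3.
Bags: B1 = {1, 2, 7, 8}  B2 = {1, 2, 4, 7}  B3 = {1, 2, 6, 7}  B4 = {1, 2, 3, 7}  B5 = {1, 2, 5, 7}
Tree: B1–B2, B2–B3, B3–B4, B4–B5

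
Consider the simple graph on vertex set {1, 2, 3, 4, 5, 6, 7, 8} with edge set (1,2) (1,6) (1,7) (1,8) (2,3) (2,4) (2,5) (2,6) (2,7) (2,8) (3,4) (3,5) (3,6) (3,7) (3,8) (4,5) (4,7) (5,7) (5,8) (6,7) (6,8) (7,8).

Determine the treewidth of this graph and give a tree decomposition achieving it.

Treewidth 4.
One such decomposition:
Bags: B1 = {1, 2, 6, 7, 8}  B2 = {2, 3, 6, 7, 8}  B3 = {2, 3, 5, 7, 8}  B4 = {2, 3, 4, 5, 7}
Tree: B1–B2, B2–B3, B3–B4

Each bag holds 5 vertices, so the decomposition has width 4, which upper-bounds the treewidth. For the lower bound, the 5 vertices {1, 2, 6, 7, 8} are pairwise adjacent, and any tree decomposition puts a clique entirely inside one bag — forcing width ≥ 4. Hence tw(G) = 4 exactly.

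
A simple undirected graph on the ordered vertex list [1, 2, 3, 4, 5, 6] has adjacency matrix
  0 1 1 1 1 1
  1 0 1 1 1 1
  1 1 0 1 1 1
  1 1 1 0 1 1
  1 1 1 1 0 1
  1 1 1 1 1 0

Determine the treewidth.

A width-5 tree decomposition is:
Bags: B1 = {1, 2, 3, 4, 5, 6}
Tree: (single bag)
A single bag containing all 6 vertices is trivially a valid decomposition of width 5. For the lower bound, the 6 vertices {1, 2, 3, 4, 5, 6} are pairwise adjacent, and any tree decomposition puts a clique entirely inside one bag — forcing width ≥ 5. Therefore the treewidth is 5.

5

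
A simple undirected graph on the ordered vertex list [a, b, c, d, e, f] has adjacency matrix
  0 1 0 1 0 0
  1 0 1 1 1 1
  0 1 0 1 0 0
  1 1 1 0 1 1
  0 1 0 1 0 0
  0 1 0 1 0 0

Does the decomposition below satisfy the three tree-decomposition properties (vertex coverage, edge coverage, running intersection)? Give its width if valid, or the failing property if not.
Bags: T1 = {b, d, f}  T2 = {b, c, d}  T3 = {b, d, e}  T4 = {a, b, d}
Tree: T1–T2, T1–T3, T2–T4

Yes; width 2.

Vertex coverage: the bags together contain {a, b, c, d, e, f}, the full vertex set. Edge coverage: each edge of G has both endpoints in at least one bag. Running intersection: for every vertex, the bags containing it form a connected subtree. All three properties hold, so this is a valid tree decomposition of width max|bag| − 1 = 2, and hence tw(G) ≤ 2.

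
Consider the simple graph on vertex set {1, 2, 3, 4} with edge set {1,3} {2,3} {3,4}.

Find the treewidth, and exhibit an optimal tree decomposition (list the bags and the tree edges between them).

Treewidth 1.
One such decomposition:
Bags: B1 = {3, 4}  B2 = {1, 3}  B3 = {2, 3}
Tree: B1–B2, B1–B3

Every bag has size at most 2, so the width is 2 − 1 = 1 and tw(G) ≤ 1. Any graph with an edge has treewidth ≥ 1, and G has the edge 4–3. The upper and lower bounds meet at 1, so that is the treewidth.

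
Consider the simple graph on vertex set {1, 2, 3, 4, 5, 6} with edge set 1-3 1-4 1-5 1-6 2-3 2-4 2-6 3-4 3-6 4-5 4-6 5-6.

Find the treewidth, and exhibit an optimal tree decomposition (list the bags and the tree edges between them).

Each bag holds 4 vertices, so the decomposition has width 3, which upper-bounds the treewidth. On the other hand G contains the 4-clique {1, 3, 4, 6}. A clique must lie in a single bag of any decomposition, so no decomposition can have width below 3. Therefore the treewidth is 3.

Treewidth 3.
One such decomposition:
Bags: B1 = {1, 4, 5, 6}  B2 = {1, 3, 4, 6}  B3 = {2, 3, 4, 6}
Tree: B1–B2, B2–B3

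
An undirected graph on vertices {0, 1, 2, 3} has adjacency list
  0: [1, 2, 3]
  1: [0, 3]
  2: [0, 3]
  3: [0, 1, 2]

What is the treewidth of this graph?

A width-2 tree decomposition is:
Bags: B1 = {0, 2, 3}  B2 = {0, 1, 3}
Tree: B1–B2
Each bag holds 3 vertices, so the decomposition has width 2, which upper-bounds the treewidth. For the lower bound, the 3 vertices {0, 1, 3} are pairwise adjacent, and any tree decomposition puts a clique entirely inside one bag — forcing width ≥ 2. Therefore the treewidth is 2.

2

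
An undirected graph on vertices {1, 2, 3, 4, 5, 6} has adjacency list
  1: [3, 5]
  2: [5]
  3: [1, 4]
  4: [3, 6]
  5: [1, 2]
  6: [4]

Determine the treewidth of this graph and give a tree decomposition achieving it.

Each bag holds 2 vertices, so the decomposition has width 1, which upper-bounds the treewidth. G has an edge, so its treewidth is at least 1. Therefore the treewidth is 1.

Treewidth 1.
One such decomposition:
Bags: B1 = {4, 6}  B2 = {3, 4}  B3 = {1, 3}  B4 = {1, 5}  B5 = {2, 5}
Tree: B1–B2, B2–B3, B3–B4, B4–B5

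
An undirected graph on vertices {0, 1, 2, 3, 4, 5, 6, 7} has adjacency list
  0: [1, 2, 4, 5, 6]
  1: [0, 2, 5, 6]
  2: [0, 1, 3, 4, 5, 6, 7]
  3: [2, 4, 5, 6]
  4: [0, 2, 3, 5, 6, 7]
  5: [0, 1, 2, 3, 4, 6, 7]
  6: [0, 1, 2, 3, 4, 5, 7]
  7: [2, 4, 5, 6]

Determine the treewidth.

A width-4 tree decomposition is:
Bags: B1 = {0, 2, 4, 5, 6}  B2 = {2, 3, 4, 5, 6}  B3 = {0, 1, 2, 5, 6}  B4 = {2, 4, 5, 6, 7}
Tree: B1–B2, B1–B3, B2–B4
The largest bag has 5 vertices, giving width 4; this decomposition certifies tw(G) ≤ 4. For the lower bound, the 5 vertices {0, 1, 2, 5, 6} are pairwise adjacent, and any tree decomposition puts a clique entirely inside one bag — forcing width ≥ 4. The upper and lower bounds meet at 4, so that is the treewidth.

4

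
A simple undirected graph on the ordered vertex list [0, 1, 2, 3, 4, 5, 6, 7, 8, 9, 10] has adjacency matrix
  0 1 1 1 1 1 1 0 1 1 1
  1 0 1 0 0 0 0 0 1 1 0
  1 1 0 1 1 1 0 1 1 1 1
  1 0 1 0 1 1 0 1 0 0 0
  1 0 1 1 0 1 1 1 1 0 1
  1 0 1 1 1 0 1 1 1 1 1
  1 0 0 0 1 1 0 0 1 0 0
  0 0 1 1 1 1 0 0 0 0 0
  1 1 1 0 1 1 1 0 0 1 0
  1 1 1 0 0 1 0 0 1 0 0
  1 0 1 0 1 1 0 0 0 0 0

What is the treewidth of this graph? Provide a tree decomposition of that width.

Treewidth 4.
One optimal decomposition is:
Bags: B1 = {2, 3, 4, 5, 7}  B2 = {0, 2, 3, 4, 5}  B3 = {0, 2, 4, 5, 10}  B4 = {0, 2, 4, 5, 8}  B5 = {0, 4, 5, 6, 8}  B6 = {0, 2, 5, 8, 9}  B7 = {0, 1, 2, 8, 9}
Tree: B1–B2, B2–B3, B3–B4, B4–B5, B4–B6, B6–B7

Every bag has size at most 5, so the width is 5 − 1 = 4 and tw(G) ≤ 4. On the other hand G contains the 5-clique {0, 1, 2, 8, 9}. A clique must lie in a single bag of any decomposition, so no decomposition can have width below 4. Hence tw(G) = 4 exactly.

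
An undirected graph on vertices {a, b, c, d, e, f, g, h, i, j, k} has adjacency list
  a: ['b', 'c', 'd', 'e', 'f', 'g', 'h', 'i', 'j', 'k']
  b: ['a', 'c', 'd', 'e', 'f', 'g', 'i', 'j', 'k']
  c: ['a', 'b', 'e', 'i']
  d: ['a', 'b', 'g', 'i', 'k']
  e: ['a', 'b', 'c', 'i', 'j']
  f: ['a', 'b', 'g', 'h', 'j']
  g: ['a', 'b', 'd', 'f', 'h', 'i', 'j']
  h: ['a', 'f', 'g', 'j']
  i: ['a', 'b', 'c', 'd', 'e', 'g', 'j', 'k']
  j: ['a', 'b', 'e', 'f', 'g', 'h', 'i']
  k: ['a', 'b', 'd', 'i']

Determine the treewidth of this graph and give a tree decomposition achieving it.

Each bag holds 5 vertices, so the decomposition has width 4, which upper-bounds the treewidth. On the other hand G contains the 5-clique {a, f, g, h, j}. A clique must lie in a single bag of any decomposition, so no decomposition can have width below 4. Therefore the treewidth is 4.

Treewidth 4.
One such decomposition:
Bags: B1 = {a, b, d, g, i}  B2 = {a, b, g, i, j}  B3 = {a, b, e, i, j}  B4 = {a, b, f, g, j}  B5 = {a, f, g, h, j}  B6 = {a, b, c, e, i}  B7 = {a, b, d, i, k}
Tree: B1–B2, B2–B3, B2–B4, B4–B5, B3–B6, B1–B7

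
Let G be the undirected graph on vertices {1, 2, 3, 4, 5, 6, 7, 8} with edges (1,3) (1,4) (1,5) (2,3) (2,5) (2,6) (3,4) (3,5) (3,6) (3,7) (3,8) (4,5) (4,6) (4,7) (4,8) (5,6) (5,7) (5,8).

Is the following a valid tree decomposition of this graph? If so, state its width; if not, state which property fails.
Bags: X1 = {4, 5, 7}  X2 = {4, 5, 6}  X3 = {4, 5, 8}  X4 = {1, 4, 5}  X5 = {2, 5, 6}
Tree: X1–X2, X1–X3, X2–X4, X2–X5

No — vertex 3 appears in no bag.

A tree decomposition must satisfy three properties: every vertex lies in some bag; for every edge, both endpoints lie together in some bag; and for every vertex, the bags containing it form a connected subtree. Here vertex 3 appears in no bag, so the decomposition is invalid.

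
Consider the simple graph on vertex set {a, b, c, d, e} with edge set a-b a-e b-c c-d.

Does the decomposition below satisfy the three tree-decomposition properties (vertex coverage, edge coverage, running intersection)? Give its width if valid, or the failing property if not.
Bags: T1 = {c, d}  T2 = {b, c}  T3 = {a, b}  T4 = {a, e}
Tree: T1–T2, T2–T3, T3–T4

Vertex coverage: the bags together contain {a, b, c, d, e}, the full vertex set. Edge coverage: each edge of G has both endpoints in at least one bag. Running intersection: for every vertex, the bags containing it form a connected subtree. All three properties hold, so this is a valid tree decomposition of width max|bag| − 1 = 1, and hence tw(G) ≤ 1.

Yes; width 1.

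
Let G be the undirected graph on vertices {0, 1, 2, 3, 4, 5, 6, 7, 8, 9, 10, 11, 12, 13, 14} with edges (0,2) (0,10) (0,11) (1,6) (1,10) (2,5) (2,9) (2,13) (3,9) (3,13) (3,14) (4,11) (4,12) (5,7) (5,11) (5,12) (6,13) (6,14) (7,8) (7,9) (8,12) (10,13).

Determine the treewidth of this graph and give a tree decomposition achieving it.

Each bag holds 4 vertices, so the decomposition has width 3, which upper-bounds the treewidth. For the lower bound: the 4 vertex sets {1,6,14}, {3}, {13}, {0,2,9,10} are disjoint, each induces a connected subgraph, and every pair is joined by at least one edge of G. Contracting each set to a single vertex therefore yields K_{4} as a minor, and since treewidth is minor-monotone, tw(G) ≥ tw(K_{4}) = 3. The upper and lower bounds meet at 3, so that is the treewidth.

Treewidth 3.
Bags: B1 = {1, 3, 6, 14}  B2 = {1, 3, 6, 13}  B3 = {1, 3, 10, 13}  B4 = {3, 9, 10, 13}  B5 = {2, 9, 10, 13}  B6 = {0, 2, 9, 10}  B7 = {0, 2, 7, 9}  B8 = {0, 2, 5, 7}  B9 = {0, 5, 7, 11}  B10 = {5, 7, 8, 11}  B11 = {5, 8, 11, 12}  B12 = {4, 8, 11, 12}
Tree: B1–B2, B2–B3, B3–B4, B4–B5, B5–B6, B6–B7, B7–B8, B8–B9, B9–B10, B10–B11, B11–B12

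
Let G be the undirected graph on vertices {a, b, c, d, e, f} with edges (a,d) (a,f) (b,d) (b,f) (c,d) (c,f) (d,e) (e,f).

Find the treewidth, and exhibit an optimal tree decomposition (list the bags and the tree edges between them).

Treewidth 2.
One such decomposition:
Bags: B1 = {d, e, f}  B2 = {a, d, f}  B3 = {c, d, f}  B4 = {b, d, f}
Tree: B1–B2, B2–B3, B3–B4

Each bag holds 3 vertices, so the decomposition has width 2, which upper-bounds the treewidth. Since d–e–f–a–d is a cycle in G, G is not acyclic. Forests are exactly the graphs of treewidth ≤ 1, so tw(G) ≥ 2. Hence tw(G) = 2 exactly.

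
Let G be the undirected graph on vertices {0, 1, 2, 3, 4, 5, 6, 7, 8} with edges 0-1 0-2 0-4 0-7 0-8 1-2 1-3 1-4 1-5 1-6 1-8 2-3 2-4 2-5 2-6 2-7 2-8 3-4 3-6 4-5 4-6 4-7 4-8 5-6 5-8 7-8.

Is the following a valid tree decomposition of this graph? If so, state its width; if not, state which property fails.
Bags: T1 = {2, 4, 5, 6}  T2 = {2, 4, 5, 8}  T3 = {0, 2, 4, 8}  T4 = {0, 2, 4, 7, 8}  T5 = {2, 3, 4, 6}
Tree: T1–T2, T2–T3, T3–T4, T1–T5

No — vertex 1 appears in no bag.

A tree decomposition must satisfy three properties: every vertex lies in some bag; for every edge, both endpoints lie together in some bag; and for every vertex, the bags containing it form a connected subtree. Here vertex 1 appears in no bag, so the decomposition is invalid.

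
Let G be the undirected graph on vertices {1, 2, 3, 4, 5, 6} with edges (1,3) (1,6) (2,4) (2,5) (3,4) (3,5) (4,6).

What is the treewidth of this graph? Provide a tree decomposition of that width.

Each bag holds 3 vertices, so the decomposition has width 2, which upper-bounds the treewidth. Since 1–6–4–3–1 is a cycle in G, G is not acyclic. Forests are exactly the graphs of treewidth ≤ 1, so tw(G) ≥ 2. The upper and lower bounds meet at 2, so that is the treewidth.

Treewidth 2.
Bags: B1 = {1, 3, 6}  B2 = {3, 4, 6}  B3 = {3, 4, 5}  B4 = {2, 4, 5}
Tree: B1–B2, B2–B3, B3–B4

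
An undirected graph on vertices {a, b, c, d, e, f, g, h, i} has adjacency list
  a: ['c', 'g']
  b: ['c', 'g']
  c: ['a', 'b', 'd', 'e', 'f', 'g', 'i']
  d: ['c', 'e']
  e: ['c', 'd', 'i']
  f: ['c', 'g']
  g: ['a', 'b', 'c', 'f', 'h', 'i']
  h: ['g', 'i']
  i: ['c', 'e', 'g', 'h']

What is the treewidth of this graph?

2

A width-2 tree decomposition is:
Bags: B1 = {a, c, g}  B2 = {c, f, g}  B3 = {c, g, i}  B4 = {g, h, i}  B5 = {c, e, i}  B6 = {b, c, g}  B7 = {c, d, e}
Tree: B1–B2, B1–B3, B3–B4, B3–B5, B3–B6, B5–B7
Each bag holds 3 vertices, so the decomposition has width 2, which upper-bounds the treewidth. For the lower bound, the 3 vertices {g, h, i} are pairwise adjacent, and any tree decomposition puts a clique entirely inside one bag — forcing width ≥ 2. The upper and lower bounds meet at 2, so that is the treewidth.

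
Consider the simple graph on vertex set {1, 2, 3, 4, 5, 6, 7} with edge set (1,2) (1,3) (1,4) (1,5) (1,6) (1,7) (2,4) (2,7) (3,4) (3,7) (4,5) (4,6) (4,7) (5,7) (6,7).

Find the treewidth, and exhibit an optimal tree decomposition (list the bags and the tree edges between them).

Each bag holds 4 vertices, so the decomposition has width 3, which upper-bounds the treewidth. On the other hand G contains the 4-clique {1, 2, 4, 7}. A clique must lie in a single bag of any decomposition, so no decomposition can have width below 3. The upper and lower bounds meet at 3, so that is the treewidth.

Treewidth 3.
One optimal decomposition is:
Bags: B1 = {1, 2, 4, 7}  B2 = {1, 4, 6, 7}  B3 = {1, 3, 4, 7}  B4 = {1, 4, 5, 7}
Tree: B1–B2, B2–B3, B3–B4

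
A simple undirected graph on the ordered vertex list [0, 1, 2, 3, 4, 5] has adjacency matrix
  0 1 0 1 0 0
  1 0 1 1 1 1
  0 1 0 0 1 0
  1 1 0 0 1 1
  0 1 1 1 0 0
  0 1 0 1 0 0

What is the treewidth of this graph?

A width-2 tree decomposition is:
Bags: B1 = {1, 2, 4}  B2 = {1, 3, 4}  B3 = {1, 3, 5}  B4 = {0, 1, 3}
Tree: B1–B2, B2–B3, B3–B4
Every bag has size at most 3, so the width is 3 − 1 = 2 and tw(G) ≤ 2. Conversely, {1, 2, 4} is a clique of size 3, and the vertices of any clique must share a bag in every tree decomposition; so some bag has ≥ 3 vertices and tw(G) ≥ 2. Hence tw(G) = 2 exactly.

2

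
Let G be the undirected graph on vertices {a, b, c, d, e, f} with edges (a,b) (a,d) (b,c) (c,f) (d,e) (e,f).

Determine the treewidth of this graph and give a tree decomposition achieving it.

The largest bag has 3 vertices, giving width 2; this decomposition certifies tw(G) ≤ 2. For the lower bound, G contains the cycle a–d–e–f–c–b–a, so G is not a forest; only forests have treewidth ≤ 1, hence tw(G) ≥ 2. Therefore the treewidth is 2.

Treewidth 2.
One optimal decomposition is:
Bags: B1 = {a, d, e}  B2 = {a, e, f}  B3 = {a, c, f}  B4 = {a, b, c}
Tree: B1–B2, B2–B3, B3–B4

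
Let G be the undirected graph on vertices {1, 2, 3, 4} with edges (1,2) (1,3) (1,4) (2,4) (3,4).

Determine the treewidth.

A width-2 tree decomposition is:
Bags: B1 = {1, 2, 4}  B2 = {1, 3, 4}
Tree: B1–B2
Each bag holds 3 vertices, so the decomposition has width 2, which upper-bounds the treewidth. On the other hand G contains the 3-clique {1, 2, 4}. A clique must lie in a single bag of any decomposition, so no decomposition can have width below 2. Therefore the treewidth is 2.

2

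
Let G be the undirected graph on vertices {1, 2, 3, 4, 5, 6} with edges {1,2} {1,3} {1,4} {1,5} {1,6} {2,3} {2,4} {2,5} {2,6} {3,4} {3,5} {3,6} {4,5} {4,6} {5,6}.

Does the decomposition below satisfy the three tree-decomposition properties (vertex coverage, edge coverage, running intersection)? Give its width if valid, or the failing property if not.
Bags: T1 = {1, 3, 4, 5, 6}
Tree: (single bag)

A tree decomposition must satisfy three properties: every vertex lies in some bag; for every edge, both endpoints lie together in some bag; and for every vertex, the bags containing it form a connected subtree. Here vertex 2 appears in no bag, so the decomposition is invalid.

No — vertex 2 appears in no bag.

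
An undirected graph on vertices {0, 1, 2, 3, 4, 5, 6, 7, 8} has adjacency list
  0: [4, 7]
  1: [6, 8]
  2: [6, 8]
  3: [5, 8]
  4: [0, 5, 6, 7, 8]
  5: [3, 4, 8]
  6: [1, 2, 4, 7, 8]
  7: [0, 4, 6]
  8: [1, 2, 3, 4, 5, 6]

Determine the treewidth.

2

A width-2 tree decomposition is:
Bags: B1 = {4, 5, 8}  B2 = {3, 5, 8}  B3 = {4, 6, 8}  B4 = {4, 6, 7}  B5 = {1, 6, 8}  B6 = {2, 6, 8}  B7 = {0, 4, 7}
Tree: B1–B2, B1–B3, B3–B4, B3–B5, B3–B6, B4–B7
Each bag holds 3 vertices, so the decomposition has width 2, which upper-bounds the treewidth. On the other hand G contains the 3-clique {0, 4, 7}. A clique must lie in a single bag of any decomposition, so no decomposition can have width below 2. The upper and lower bounds meet at 2, so that is the treewidth.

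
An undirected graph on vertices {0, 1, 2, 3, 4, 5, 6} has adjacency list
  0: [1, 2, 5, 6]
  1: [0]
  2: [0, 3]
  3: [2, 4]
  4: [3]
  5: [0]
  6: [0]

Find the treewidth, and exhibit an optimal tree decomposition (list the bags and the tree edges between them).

The largest bag has 2 vertices, giving width 1; this decomposition certifies tw(G) ≤ 1. Any graph with an edge has treewidth ≥ 1, and G has the edge 0–2. Therefore the treewidth is 1.

Treewidth 1.
One optimal decomposition is:
Bags: B1 = {0, 2}  B2 = {0, 6}  B3 = {0, 1}  B4 = {0, 5}  B5 = {2, 3}  B6 = {3, 4}
Tree: B1–B2, B2–B3, B2–B4, B1–B5, B5–B6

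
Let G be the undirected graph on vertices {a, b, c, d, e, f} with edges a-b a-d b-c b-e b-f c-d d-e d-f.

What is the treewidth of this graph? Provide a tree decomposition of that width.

Every bag has size at most 3, so the width is 3 − 1 = 2 and tw(G) ≤ 2. The edges b–a–d–e–b form a cycle, so G is not a tree and its treewidth is at least 2. The upper and lower bounds meet at 2, so that is the treewidth.

Treewidth 2.
One such decomposition:
Bags: B1 = {a, b, d}  B2 = {b, d, e}  B3 = {b, c, d}  B4 = {b, d, f}
Tree: B1–B2, B2–B3, B3–B4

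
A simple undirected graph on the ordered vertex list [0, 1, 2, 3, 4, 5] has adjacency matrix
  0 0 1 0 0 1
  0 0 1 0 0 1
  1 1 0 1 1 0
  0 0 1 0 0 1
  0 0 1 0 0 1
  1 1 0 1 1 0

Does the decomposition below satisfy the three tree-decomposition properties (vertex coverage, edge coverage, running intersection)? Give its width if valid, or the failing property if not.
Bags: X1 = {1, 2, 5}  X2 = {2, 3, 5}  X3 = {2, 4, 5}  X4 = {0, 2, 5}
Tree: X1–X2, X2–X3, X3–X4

Checking the three conditions: (i) the bags cover all of {0, 1, 2, 3, 4, 5}; (ii) for each edge, some bag contains both endpoints; (iii) the bags containing any fixed vertex form a subtree. All hold, so the decomposition is valid with width 3 − 1 = 2.

Yes; width 2.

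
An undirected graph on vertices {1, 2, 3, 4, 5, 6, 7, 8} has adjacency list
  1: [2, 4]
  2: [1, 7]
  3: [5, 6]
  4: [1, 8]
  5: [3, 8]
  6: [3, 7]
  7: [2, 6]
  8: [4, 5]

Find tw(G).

2

A width-2 tree decomposition is:
Bags: B1 = {2, 6, 7}  B2 = {2, 3, 6}  B3 = {2, 3, 5}  B4 = {2, 5, 8}  B5 = {2, 4, 8}  B6 = {1, 2, 4}
Tree: B1–B2, B2–B3, B3–B4, B4–B5, B5–B6
Each bag holds 3 vertices, so the decomposition has width 2, which upper-bounds the treewidth. The edges 2–7–6–3–5–8–4–1–2 form a cycle, so G is not a tree and its treewidth is at least 2. The upper and lower bounds meet at 2, so that is the treewidth.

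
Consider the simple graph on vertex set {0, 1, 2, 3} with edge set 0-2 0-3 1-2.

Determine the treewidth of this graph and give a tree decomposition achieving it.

The largest bag has 2 vertices, giving width 1; this decomposition certifies tw(G) ≤ 1. Since G has at least one edge (e.g. 1–2), it is not an edgeless graph, so tw(G) ≥ 1. Therefore the treewidth is 1.

Treewidth 1.
One optimal decomposition is:
Bags: B1 = {1, 2}  B2 = {0, 2}  B3 = {0, 3}
Tree: B1–B2, B2–B3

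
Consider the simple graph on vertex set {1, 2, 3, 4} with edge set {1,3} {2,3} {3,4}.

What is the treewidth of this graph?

A width-1 tree decomposition is:
Bags: B1 = {2, 3}  B2 = {3, 4}  B3 = {1, 3}
Tree: B1–B2, B2–B3
Each bag holds 2 vertices, so the decomposition has width 1, which upper-bounds the treewidth. Since G has at least one edge (e.g. 3–2), it is not an edgeless graph, so tw(G) ≥ 1. The upper and lower bounds meet at 1, so that is the treewidth.

1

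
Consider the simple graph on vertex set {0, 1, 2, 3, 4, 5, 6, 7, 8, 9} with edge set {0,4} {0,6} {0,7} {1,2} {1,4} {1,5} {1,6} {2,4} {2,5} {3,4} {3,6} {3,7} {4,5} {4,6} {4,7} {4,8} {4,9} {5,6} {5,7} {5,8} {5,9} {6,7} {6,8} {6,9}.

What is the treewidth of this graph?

3

A width-3 tree decomposition is:
Bags: B1 = {4, 5, 6, 7}  B2 = {1, 4, 5, 6}  B3 = {0, 4, 6, 7}  B4 = {1, 2, 4, 5}  B5 = {3, 4, 6, 7}  B6 = {4, 5, 6, 8}  B7 = {4, 5, 6, 9}
Tree: B1–B2, B1–B3, B2–B4, B3–B5, B1–B6, B2–B7
The largest bag has 4 vertices, giving width 3; this decomposition certifies tw(G) ≤ 3. On the other hand G contains the 4-clique {1, 2, 4, 5}. A clique must lie in a single bag of any decomposition, so no decomposition can have width below 3. Hence tw(G) = 3 exactly.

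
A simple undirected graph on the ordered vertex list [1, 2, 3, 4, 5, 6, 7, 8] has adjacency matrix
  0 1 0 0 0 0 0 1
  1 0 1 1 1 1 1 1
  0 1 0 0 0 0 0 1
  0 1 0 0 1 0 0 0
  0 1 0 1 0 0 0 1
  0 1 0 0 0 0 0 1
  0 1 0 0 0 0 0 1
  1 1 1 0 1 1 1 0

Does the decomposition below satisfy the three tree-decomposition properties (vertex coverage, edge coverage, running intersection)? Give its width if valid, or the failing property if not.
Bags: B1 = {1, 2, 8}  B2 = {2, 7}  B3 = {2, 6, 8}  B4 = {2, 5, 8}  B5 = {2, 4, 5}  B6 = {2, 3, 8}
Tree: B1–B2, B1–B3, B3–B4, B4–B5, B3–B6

A tree decomposition must satisfy three properties: every vertex lies in some bag; for every edge, both endpoints lie together in some bag; and for every vertex, the bags containing it form a connected subtree. Here edge (8,7) lies in no bag, so the decomposition is invalid.

No — edge (8,7) lies in no bag.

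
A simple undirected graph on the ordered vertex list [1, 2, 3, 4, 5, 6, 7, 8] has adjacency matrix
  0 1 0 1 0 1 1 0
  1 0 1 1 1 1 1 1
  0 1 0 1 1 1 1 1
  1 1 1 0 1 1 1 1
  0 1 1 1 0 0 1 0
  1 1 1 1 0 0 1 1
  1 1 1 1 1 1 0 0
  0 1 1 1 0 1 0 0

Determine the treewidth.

4

A width-4 tree decomposition is:
Bags: B1 = {2, 3, 4, 5, 7}  B2 = {2, 3, 4, 6, 7}  B3 = {2, 3, 4, 6, 8}  B4 = {1, 2, 4, 6, 7}
Tree: B1–B2, B2–B3, B2–B4
The largest bag has 5 vertices, giving width 4; this decomposition certifies tw(G) ≤ 4. On the other hand G contains the 5-clique {1, 2, 4, 6, 7}. A clique must lie in a single bag of any decomposition, so no decomposition can have width below 4. The upper and lower bounds meet at 4, so that is the treewidth.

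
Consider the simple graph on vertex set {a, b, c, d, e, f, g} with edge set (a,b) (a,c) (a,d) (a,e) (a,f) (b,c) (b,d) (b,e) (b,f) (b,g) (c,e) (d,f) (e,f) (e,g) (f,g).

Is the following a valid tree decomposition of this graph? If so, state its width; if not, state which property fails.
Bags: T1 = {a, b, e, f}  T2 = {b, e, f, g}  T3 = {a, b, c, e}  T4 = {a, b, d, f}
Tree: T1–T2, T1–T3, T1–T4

Every vertex of G appears in some bag (union = {a, b, c, d, e, f, g}); every edge is covered by a bag; and for each vertex v the set of bags containing v is connected in the bag tree. The decomposition is therefore valid. The largest bag has 4 vertices, so the width is 3.

Yes; width 3.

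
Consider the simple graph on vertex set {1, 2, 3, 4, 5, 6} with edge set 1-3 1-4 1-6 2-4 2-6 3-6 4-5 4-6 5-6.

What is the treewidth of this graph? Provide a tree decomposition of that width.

Treewidth 2.
One such decomposition:
Bags: B1 = {1, 4, 6}  B2 = {2, 4, 6}  B3 = {4, 5, 6}  B4 = {1, 3, 6}
Tree: B1–B2, B1–B3, B1–B4

The largest bag has 3 vertices, giving width 2; this decomposition certifies tw(G) ≤ 2. For the lower bound, the 3 vertices {1, 3, 6} are pairwise adjacent, and any tree decomposition puts a clique entirely inside one bag — forcing width ≥ 2. The upper and lower bounds meet at 2, so that is the treewidth.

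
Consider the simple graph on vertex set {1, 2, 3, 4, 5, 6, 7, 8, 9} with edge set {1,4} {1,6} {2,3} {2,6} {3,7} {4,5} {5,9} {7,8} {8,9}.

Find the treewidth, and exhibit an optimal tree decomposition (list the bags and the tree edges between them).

Each bag holds 3 vertices, so the decomposition has width 2, which upper-bounds the treewidth. Since 7–3–2–6–1–4–5–9–8–7 is a cycle in G, G is not acyclic. Forests are exactly the graphs of treewidth ≤ 1, so tw(G) ≥ 2. Hence tw(G) = 2 exactly.

Treewidth 2.
One such decomposition:
Bags: B1 = {2, 3, 7}  B2 = {2, 6, 7}  B3 = {1, 6, 7}  B4 = {1, 4, 7}  B5 = {4, 5, 7}  B6 = {5, 7, 9}  B7 = {7, 8, 9}
Tree: B1–B2, B2–B3, B3–B4, B4–B5, B5–B6, B6–B7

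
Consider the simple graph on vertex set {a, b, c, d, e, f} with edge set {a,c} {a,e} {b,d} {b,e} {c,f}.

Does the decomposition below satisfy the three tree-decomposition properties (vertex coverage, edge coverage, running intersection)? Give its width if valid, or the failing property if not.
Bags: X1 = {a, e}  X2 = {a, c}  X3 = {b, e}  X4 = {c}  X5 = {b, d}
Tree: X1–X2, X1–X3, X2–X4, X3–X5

No — vertex f appears in no bag.

A tree decomposition must satisfy three properties: every vertex lies in some bag; for every edge, both endpoints lie together in some bag; and for every vertex, the bags containing it form a connected subtree. Here vertex f appears in no bag, so the decomposition is invalid.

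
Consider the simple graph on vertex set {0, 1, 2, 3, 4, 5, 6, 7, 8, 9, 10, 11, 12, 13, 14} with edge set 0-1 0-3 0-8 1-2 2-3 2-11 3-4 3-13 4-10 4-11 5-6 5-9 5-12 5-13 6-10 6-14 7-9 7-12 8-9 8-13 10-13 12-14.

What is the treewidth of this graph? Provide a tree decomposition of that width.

Treewidth 3.
One optimal decomposition is:
Bags: B1 = {7, 9, 12, 14}  B2 = {5, 9, 12, 14}  B3 = {5, 6, 9, 14}  B4 = {5, 6, 8, 9}  B5 = {5, 6, 8, 13}  B6 = {6, 8, 10, 13}  B7 = {0, 8, 10, 13}  B8 = {0, 3, 10, 13}  B9 = {0, 3, 4, 10}  B10 = {0, 1, 3, 4}  B11 = {1, 2, 3, 4}  B12 = {1, 2, 4, 11}
Tree: B1–B2, B2–B3, B3–B4, B4–B5, B5–B6, B6–B7, B7–B8, B8–B9, B9–B10, B10–B11, B11–B12

Each bag holds 4 vertices, so the decomposition has width 3, which upper-bounds the treewidth. For the lower bound: the 4 vertex sets {7,12,14}, {9}, {5}, {6,8,10,13} are disjoint, each induces a connected subgraph, and every pair is joined by at least one edge of G. Contracting each set to a single vertex therefore yields K_{4} as a minor, and since treewidth is minor-monotone, tw(G) ≥ tw(K_{4}) = 3. Hence tw(G) = 3 exactly.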